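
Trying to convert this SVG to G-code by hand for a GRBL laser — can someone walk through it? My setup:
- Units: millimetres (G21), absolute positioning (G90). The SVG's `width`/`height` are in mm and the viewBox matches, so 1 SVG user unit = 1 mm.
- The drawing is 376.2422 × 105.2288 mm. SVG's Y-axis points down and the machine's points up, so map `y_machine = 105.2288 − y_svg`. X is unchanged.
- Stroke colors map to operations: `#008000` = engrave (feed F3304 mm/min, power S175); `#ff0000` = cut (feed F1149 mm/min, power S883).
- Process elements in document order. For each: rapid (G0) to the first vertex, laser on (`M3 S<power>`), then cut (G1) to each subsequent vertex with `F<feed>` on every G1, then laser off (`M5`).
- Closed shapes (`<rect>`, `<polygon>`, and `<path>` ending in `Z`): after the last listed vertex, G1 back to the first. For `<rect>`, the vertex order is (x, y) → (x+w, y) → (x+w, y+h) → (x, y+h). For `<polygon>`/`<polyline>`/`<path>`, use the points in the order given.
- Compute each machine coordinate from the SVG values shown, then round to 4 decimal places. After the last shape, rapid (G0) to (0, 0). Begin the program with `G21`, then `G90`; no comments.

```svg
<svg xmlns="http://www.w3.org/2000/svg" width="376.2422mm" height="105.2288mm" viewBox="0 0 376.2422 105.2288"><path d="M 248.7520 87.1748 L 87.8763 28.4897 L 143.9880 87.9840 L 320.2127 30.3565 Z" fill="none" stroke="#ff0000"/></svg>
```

Since the viewBox matches the mm dimensions, user units are millimetres directly. The only transform is the Y-flip y_m = 105.2288 − y_svg.

Shape 1 is a closed polygon drawn with `<path>`. Its stroke #ff0000 means cut at S883, F1149. After flipping Y the toolpath is (248.7520,18.0540) → (87.8763,76.7391) → (143.9880,17.2448) → (320.2127,74.8723) → (248.7520,18.0540), returning to the start.

G21
G90
G0 X248.7520 Y18.0540
M3 S883
G1 X87.8763 Y76.7391 F1149
G1 X143.9880 Y17.2448 F1149
G1 X320.2127 Y74.8723 F1149
G1 X248.7520 Y18.0540 F1149
M5
G0 X0.0000 Y0.0000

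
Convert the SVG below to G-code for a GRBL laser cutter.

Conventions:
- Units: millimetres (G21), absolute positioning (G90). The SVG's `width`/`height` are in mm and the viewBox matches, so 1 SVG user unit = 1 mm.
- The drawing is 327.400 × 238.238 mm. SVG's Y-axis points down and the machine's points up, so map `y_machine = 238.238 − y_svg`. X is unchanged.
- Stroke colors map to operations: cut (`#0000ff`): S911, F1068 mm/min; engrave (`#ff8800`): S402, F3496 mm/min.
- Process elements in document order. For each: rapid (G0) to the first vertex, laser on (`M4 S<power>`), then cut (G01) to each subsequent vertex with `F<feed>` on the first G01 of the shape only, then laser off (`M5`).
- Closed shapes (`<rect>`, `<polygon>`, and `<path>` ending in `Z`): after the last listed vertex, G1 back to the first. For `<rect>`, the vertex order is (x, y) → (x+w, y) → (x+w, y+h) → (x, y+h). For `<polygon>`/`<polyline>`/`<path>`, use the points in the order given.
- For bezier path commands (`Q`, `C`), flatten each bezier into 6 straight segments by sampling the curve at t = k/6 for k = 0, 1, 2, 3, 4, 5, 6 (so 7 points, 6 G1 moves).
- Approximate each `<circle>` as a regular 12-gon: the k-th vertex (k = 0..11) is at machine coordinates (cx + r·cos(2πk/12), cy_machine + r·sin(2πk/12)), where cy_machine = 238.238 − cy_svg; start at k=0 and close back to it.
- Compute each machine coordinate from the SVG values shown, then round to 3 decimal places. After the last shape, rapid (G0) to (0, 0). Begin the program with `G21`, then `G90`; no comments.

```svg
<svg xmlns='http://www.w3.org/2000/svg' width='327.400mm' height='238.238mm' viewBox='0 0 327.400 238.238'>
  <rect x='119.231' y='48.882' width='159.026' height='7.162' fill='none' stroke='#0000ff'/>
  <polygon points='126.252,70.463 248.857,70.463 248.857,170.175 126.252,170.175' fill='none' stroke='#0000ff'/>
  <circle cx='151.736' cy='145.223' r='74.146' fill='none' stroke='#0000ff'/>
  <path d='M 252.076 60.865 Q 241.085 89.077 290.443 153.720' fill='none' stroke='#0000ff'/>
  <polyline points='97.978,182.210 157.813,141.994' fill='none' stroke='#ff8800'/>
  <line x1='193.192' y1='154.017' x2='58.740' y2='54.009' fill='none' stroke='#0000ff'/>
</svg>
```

G21
G90
G0 X119.231 Y189.356
M4 S911
G01 X278.257 Y189.356 F1068
G01 X278.257 Y182.194
G01 X119.231 Y182.194
G01 X119.231 Y189.356
M5
G0 X126.252 Y167.775
M4 S911
G01 X248.857 Y167.775 F1068
G01 X248.857 Y68.063
G01 X126.252 Y68.063
G01 X126.252 Y167.775
M5
G0 X225.882 Y93.015
M4 S911
G01 X215.948 Y130.088 F1068
G01 X188.809 Y157.227
G01 X151.736 Y167.161
G01 X114.663 Y157.227
G01 X87.524 Y130.088
G01 X77.590 Y93.015
G01 X87.524 Y55.942
G01 X114.663 Y28.803
G01 X151.736 Y18.869
G01 X188.809 Y28.803
G01 X215.948 Y55.942
G01 X225.882 Y93.015
M5
G0 X252.076 Y177.373
M4 S911
G01 X250.089 Y166.957 F1068
G01 X251.454 Y154.517
G01 X256.172 Y140.053
G01 X264.243 Y123.565
G01 X275.667 Y105.054
G01 X290.443 Y84.518
M5
G0 X97.978 Y56.028
M4 S402
G01 X157.813 Y96.244 F3496
M5
G0 X193.192 Y84.221
M4 S911
G01 X58.740 Y184.229 F1068
M5
G0 X0.000 Y0.000

viewBox `0 0 327.400 238.238` with mm width/height → 1 unit = 1 mm. Flip: y_m = 238.238 − y_svg.

**Shape 1** — `<rect>` rectangle, stroke `#0000ff` → cut (S911, F1068). Machine vertices: (119.231,189.356) → (278.257,189.356) → (278.257,182.194) → (119.231,182.194) → (119.231,189.356). Closed: final G1 returns to the first vertex.

**Shape 2** — `<polygon>` rectangle, stroke `#0000ff` → cut (S911, F1068). Machine vertices: (126.252,167.775) → (248.857,167.775) → (248.857,68.063) → (126.252,68.063) → (126.252,167.775). Closed: final G1 returns to the first vertex.

**Shape 3** — `<circle>` circle, stroke `#0000ff` → cut (S911, F1068). Machine vertices: (225.882,93.015) → (215.948,130.088) → (188.809,157.227) → (151.736,167.161) → (114.663,157.227) → (87.524,130.088) → (77.590,93.015) → (87.524,55.942) → (114.663,28.803) → (151.736,18.869) → (188.809,28.803) → (215.948,55.942) → (225.882,93.015). Closed: final G1 returns to the first vertex.

**Shape 4** — `<path>` quadratic bezier, stroke `#0000ff` → cut (S911, F1068). Control points (SVG): P0=(252.076,60.865), P1=(241.085,89.077), P2=(290.443,153.720); sampled at t=k/6. Machine vertices: (252.076,177.373) → (250.089,166.957) → (251.454,154.517) → (256.172,140.053) → (264.243,123.565) → (275.667,105.054) → (290.443,84.518). Open path.

**Shape 5** — `<polyline>` line segment, stroke `#ff8800` → engrave (S402, F3496). Machine vertices: (97.978,56.028) → (157.813,96.244). Open path.

**Shape 6** — `<line>` line segment, stroke `#0000ff` → cut (S911, F1068). Machine vertices: (193.192,84.221) → (58.740,184.229). Open path.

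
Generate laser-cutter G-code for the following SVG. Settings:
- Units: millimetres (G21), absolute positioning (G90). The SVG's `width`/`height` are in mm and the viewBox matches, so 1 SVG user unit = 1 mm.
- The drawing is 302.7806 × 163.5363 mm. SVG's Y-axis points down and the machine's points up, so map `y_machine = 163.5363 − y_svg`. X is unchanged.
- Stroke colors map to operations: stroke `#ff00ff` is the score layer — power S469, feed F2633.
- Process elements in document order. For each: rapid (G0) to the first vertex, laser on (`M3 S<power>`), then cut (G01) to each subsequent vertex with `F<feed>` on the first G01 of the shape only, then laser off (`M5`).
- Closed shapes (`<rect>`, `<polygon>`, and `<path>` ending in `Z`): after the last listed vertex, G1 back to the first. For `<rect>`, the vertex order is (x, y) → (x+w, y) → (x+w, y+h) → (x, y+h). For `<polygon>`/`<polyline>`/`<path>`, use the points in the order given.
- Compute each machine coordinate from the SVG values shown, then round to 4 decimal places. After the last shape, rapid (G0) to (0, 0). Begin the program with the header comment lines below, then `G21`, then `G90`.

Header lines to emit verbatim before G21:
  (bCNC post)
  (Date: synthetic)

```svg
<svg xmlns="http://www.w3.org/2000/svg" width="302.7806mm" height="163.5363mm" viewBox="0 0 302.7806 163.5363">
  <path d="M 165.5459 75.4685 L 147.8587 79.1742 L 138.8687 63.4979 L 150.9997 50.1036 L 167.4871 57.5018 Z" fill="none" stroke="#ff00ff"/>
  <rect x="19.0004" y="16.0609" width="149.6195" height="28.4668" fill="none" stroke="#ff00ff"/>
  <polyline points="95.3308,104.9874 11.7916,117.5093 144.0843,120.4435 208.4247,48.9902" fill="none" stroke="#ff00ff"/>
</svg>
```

1 u = 1 mm; y_m = 163.5363 − y.

[1] `<path>` regular polygon, #ff00ff→score S469 F2633: (165.5459,88.0678) → (147.8587,84.3621) → (138.8687,100.0384) → (150.9997,113.4327) → (167.4871,106.0345) → (165.5459,88.0678) (closed)

[2] `<rect>` rectangle, #ff00ff→score S469 F2633: (19.0004,147.4754) → (168.6199,147.4754) → (168.6199,119.0086) → (19.0004,119.0086) → (19.0004,147.4754) (closed)

[3] `<polyline>` open polyline, #ff00ff→score S469 F2633: (95.3308,58.5489) → (11.7916,46.0270) → (144.0843,43.0928) → (208.4247,114.5461)

(bCNC post)
(Date: synthetic)
G21
G90
G0 X165.5459 Y88.0678
M3 S469
G01 X147.8587 Y84.3621 F2633
G01 X138.8687 Y100.0384
G01 X150.9997 Y113.4327
G01 X167.4871 Y106.0345
G01 X165.5459 Y88.0678
M5
G0 X19.0004 Y147.4754
M3 S469
G01 X168.6199 Y147.4754 F2633
G01 X168.6199 Y119.0086
G01 X19.0004 Y119.0086
G01 X19.0004 Y147.4754
M5
G0 X95.3308 Y58.5489
M3 S469
G01 X11.7916 Y46.0270 F2633
G01 X144.0843 Y43.0928
G01 X208.4247 Y114.5461
M5
G0 X0.0000 Y0.0000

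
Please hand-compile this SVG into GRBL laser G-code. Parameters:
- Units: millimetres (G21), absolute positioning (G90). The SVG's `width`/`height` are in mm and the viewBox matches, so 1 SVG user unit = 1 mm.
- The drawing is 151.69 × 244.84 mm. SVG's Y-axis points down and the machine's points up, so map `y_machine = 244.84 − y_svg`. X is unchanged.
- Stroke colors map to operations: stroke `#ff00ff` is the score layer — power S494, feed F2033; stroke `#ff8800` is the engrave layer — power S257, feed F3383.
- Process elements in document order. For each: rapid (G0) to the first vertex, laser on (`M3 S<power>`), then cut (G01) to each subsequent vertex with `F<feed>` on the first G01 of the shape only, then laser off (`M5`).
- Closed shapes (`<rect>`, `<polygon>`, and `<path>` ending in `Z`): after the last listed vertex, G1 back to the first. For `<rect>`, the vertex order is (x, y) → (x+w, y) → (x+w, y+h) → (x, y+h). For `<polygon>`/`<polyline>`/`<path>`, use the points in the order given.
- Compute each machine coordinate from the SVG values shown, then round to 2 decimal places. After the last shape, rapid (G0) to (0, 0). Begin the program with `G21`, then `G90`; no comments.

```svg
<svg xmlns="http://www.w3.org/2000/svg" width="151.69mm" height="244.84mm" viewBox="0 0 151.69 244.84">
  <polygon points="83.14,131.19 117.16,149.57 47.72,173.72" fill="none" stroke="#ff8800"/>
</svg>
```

G21
G90
G0 X83.14 Y113.65
M3 S257
G01 X117.16 Y95.27 F3383
G01 X47.72 Y71.12
G01 X83.14 Y113.65
M5
G0 X0.00 Y0.00

viewBox `0 0 151.69 244.84` with mm width/height → 1 unit = 1 mm. Flip: y_m = 244.84 − y_svg.

**Shape 1** — `<polygon>` closed polygon, stroke `#ff8800` → engrave (S257, F3383). Machine vertices: (83.14,113.65) → (117.16,95.27) → (47.72,71.12) → (83.14,113.65). Closed: final G1 returns to the first vertex.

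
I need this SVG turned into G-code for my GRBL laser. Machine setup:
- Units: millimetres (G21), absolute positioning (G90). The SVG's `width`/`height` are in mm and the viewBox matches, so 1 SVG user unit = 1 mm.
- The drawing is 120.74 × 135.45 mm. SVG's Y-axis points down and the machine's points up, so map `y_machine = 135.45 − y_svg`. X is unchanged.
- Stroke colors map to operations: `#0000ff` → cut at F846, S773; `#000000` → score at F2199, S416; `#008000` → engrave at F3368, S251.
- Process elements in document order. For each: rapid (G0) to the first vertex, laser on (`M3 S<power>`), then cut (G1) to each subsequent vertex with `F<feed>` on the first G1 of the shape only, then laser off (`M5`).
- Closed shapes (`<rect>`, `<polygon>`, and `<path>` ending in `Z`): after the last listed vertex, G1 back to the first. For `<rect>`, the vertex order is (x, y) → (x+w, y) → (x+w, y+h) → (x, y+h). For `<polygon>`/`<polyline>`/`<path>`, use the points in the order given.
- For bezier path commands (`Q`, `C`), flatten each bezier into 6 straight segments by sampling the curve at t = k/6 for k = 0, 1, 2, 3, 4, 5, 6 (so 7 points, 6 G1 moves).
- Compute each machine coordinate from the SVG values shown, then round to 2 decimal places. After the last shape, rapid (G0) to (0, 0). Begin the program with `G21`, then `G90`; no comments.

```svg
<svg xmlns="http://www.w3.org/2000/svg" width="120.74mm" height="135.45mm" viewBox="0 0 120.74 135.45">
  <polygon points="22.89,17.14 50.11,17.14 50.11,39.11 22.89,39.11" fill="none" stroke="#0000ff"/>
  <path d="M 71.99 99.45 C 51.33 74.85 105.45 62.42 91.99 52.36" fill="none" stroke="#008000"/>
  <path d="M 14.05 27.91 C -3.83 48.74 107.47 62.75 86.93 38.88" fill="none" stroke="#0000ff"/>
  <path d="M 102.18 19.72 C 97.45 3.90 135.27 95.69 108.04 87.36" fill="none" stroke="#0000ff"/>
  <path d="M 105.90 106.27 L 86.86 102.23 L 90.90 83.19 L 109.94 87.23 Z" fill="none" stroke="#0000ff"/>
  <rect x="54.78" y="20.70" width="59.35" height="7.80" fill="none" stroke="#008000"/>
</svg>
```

Since the viewBox matches the mm dimensions, user units are millimetres directly. The only transform is the Y-flip y_m = 135.45 − y_svg.

Shape 1 is a rectangle drawn with `<polygon>`. Its stroke #0000ff means cut at S773, F846. After flipping Y the toolpath is (22.89,118.31) → (50.11,118.31) → (50.11,96.34) → (22.89,96.34) → (22.89,118.31), returning to the start.

Shape 2 is a cubic bezier drawn with `<path>`. Its stroke #008000 means engrave at S251, F3368. After flipping Y the toolpath is (71.99,36.00) → (67.23,47.33) → (70.98,56.91) → (79.29,65.00) → (88.20,71.88) → (93.75,77.82) → (91.99,83.09).

Shape 3 is a cubic bezier drawn with `<path>`. Its stroke #0000ff means cut at S773, F846. After flipping Y the toolpath is (14.05,107.54) → (14.67,97.84) → (29.56,90.13) → (51.49,85.29) → (73.19,84.18) → (87.42,87.65) → (86.93,96.57).

Shape 4 is a cubic bezier drawn with `<path>`. Its stroke #0000ff means cut at S773, F846. After flipping Y the toolpath is (102.18,115.73) → (102.86,115.63) → (107.65,103.37) → (113.55,84.72) → (117.57,65.44) → (116.73,51.31) → (108.04,48.09).

Shape 5 is a regular polygon drawn with `<path>`. Its stroke #0000ff means cut at S773, F846. After flipping Y the toolpath is (105.90,29.18) → (86.86,33.22) → (90.90,52.26) → (109.94,48.22) → (105.90,29.18), returning to the start.

Shape 6 is a rectangle drawn with `<rect>`. Its stroke #008000 means engrave at S251, F3368. After flipping Y the toolpath is (54.78,114.75) → (114.13,114.75) → (114.13,106.95) → (54.78,106.95) → (54.78,114.75), returning to the start.

G21
G90
G0 X22.89 Y118.31
M3 S773
G1 X50.11 Y118.31 F846
G1 X50.11 Y96.34
G1 X22.89 Y96.34
G1 X22.89 Y118.31
M5
G0 X71.99 Y36.00
M3 S251
G1 X67.23 Y47.33 F3368
G1 X70.98 Y56.91
G1 X79.29 Y65.00
G1 X88.20 Y71.88
G1 X93.75 Y77.82
G1 X91.99 Y83.09
M5
G0 X14.05 Y107.54
M3 S773
G1 X14.67 Y97.84 F846
G1 X29.56 Y90.13
G1 X51.49 Y85.29
G1 X73.19 Y84.18
G1 X87.42 Y87.65
G1 X86.93 Y96.57
M5
G0 X102.18 Y115.73
M3 S773
G1 X102.86 Y115.63 F846
G1 X107.65 Y103.37
G1 X113.55 Y84.72
G1 X117.57 Y65.44
G1 X116.73 Y51.31
G1 X108.04 Y48.09
M5
G0 X105.90 Y29.18
M3 S773
G1 X86.86 Y33.22 F846
G1 X90.90 Y52.26
G1 X109.94 Y48.22
G1 X105.90 Y29.18
M5
G0 X54.78 Y114.75
M3 S251
G1 X114.13 Y114.75 F3368
G1 X114.13 Y106.95
G1 X54.78 Y106.95
G1 X54.78 Y114.75
M5
G0 X0.00 Y0.00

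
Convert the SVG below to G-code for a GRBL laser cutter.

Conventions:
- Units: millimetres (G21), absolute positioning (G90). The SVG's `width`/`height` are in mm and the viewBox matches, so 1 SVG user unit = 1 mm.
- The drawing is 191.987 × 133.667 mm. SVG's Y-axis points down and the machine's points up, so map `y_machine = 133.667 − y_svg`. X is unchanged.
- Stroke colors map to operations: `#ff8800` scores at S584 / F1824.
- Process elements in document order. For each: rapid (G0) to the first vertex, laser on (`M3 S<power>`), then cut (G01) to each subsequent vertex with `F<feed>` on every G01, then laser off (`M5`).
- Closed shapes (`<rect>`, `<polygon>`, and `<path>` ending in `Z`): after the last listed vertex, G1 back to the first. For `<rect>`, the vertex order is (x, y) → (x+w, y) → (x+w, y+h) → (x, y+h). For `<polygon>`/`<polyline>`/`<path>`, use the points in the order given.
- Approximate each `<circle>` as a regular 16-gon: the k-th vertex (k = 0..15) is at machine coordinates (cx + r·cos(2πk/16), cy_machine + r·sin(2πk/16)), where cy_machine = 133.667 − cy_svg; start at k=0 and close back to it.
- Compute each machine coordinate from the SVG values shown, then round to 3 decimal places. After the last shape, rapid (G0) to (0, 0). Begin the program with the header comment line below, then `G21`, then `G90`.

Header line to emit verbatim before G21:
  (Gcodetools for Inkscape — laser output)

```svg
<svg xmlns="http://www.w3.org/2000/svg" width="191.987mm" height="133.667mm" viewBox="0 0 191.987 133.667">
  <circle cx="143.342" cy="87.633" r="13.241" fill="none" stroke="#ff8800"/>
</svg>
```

(Gcodetools for Inkscape — laser output)
G21
G90
G0 X156.583 Y46.034
M3 S584
G01 X155.575 Y51.101 F1824
G01 X152.705 Y55.397 F1824
G01 X148.409 Y58.267 F1824
G01 X143.342 Y59.275 F1824
G01 X138.275 Y58.267 F1824
G01 X133.979 Y55.397 F1824
G01 X131.109 Y51.101 F1824
G01 X130.101 Y46.034 F1824
G01 X131.109 Y40.967 F1824
G01 X133.979 Y36.671 F1824
G01 X138.275 Y33.801 F1824
G01 X143.342 Y32.793 F1824
G01 X148.409 Y33.801 F1824
G01 X152.705 Y36.671 F1824
G01 X155.575 Y40.967 F1824
G01 X156.583 Y46.034 F1824
M5
G0 X0.000 Y0.000

viewBox `0 0 191.987 133.667` with mm width/height → 1 unit = 1 mm. Flip: y_m = 133.667 − y_svg.

**Shape 1** — `<circle>` circle, stroke `#ff8800` → score (S584, F1824). Machine vertices: (156.583,46.034) → (155.575,51.101) → (152.705,55.397) → (148.409,58.267) → (143.342,59.275) → (138.275,58.267) → (133.979,55.397) → (131.109,51.101) → (130.101,46.034) → (131.109,40.967) → (133.979,36.671) → (138.275,33.801) → (143.342,32.793) → (148.409,33.801) → (152.705,36.671) → (155.575,40.967) → (156.583,46.034). Closed: final G1 returns to the first vertex.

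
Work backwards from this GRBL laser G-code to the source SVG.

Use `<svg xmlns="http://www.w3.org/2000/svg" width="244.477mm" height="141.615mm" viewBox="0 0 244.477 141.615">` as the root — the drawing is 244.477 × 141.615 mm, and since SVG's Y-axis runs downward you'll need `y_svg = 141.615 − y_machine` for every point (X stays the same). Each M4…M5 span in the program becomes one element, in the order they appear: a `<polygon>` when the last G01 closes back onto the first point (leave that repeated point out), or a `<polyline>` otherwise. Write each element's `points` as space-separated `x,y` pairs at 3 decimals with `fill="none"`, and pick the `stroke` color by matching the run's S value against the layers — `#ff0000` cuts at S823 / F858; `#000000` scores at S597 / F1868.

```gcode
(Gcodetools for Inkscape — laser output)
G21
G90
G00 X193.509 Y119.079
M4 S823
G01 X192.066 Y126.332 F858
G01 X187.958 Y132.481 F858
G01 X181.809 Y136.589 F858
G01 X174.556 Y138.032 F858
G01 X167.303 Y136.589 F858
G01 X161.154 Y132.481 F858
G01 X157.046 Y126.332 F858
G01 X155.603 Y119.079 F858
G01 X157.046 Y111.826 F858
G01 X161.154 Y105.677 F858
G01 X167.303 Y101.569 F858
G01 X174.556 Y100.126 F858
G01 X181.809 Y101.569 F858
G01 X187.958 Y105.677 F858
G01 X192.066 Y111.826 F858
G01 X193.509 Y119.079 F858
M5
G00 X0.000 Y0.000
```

Machine Y-up, SVG Y-down with viewBox height 141.615, so y_svg = 141.615 − y_machine; X carries over. Every run uses S823, so all elements get stroke `#ff0000` (cut).

Run 1: The run returns to its start, so emit a `<polygon>` with points (Y-flipped): 193.509,22.536 192.066,15.283 187.958,9.134 181.809,5.026 174.556,3.583 167.303,5.026 161.154,9.134 157.046,15.283 155.603,22.536 157.046,29.789 161.154,35.938 167.303,40.046 174.556,41.489 181.809,40.046 187.958,35.938 192.066,29.789.

<svg xmlns="http://www.w3.org/2000/svg" width="244.477mm" height="141.615mm" viewBox="0 0 244.477 141.615">
  <polygon points="193.509,22.536 192.066,15.283 187.958,9.134 181.809,5.026 174.556,3.583 167.303,5.026 161.154,9.134 157.046,15.283 155.603,22.536 157.046,29.789 161.154,35.938 167.303,40.046 174.556,41.489 181.809,40.046 187.958,35.938 192.066,29.789" fill="none" stroke="#ff0000"/>
</svg>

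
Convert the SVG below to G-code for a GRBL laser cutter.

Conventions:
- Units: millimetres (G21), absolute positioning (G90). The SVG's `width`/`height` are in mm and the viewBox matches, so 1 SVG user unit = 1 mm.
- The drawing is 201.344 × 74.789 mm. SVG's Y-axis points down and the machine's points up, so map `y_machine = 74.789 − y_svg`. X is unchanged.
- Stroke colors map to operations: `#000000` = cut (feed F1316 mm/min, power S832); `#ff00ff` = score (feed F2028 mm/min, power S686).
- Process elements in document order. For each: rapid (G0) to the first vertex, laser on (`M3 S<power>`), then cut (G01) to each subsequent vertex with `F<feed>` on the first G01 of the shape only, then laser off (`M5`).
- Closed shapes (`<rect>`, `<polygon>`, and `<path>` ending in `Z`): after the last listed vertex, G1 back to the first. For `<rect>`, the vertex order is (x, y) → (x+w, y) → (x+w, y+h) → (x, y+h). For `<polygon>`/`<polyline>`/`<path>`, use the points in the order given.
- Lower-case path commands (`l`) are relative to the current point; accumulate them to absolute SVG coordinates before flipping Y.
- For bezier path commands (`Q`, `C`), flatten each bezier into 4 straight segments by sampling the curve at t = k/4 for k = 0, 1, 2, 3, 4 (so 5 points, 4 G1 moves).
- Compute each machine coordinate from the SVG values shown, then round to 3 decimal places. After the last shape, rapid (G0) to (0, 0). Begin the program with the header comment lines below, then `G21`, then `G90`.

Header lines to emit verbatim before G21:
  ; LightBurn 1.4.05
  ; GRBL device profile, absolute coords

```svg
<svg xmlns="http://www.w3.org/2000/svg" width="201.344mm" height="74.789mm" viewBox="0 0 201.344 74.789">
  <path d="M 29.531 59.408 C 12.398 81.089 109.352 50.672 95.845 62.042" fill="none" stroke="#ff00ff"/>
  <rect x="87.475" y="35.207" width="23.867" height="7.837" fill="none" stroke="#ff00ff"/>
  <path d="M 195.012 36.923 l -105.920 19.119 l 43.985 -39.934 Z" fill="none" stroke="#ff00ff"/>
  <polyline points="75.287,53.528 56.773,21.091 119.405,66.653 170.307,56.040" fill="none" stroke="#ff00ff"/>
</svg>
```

Since the viewBox matches the mm dimensions, user units are millimetres directly. The only transform is the Y-flip y_m = 74.789 − y_svg.

Shape 1 is a cubic bezier drawn with `<path>`. Its stroke #ff00ff means score at S686, F2028. After flipping Y the toolpath is (29.531,15.381) → (34.564,7.422) → (61.328,10.197) → (88.772,14.906) → (95.845,12.747).

Shape 2 is a rectangle drawn with `<rect>`. Its stroke #ff00ff means score at S686, F2028. After flipping Y the toolpath is (87.475,39.582) → (111.342,39.582) → (111.342,31.745) → (87.475,31.745) → (87.475,39.582), returning to the start.

Shape 3 is a closed polygon drawn with `<path>`. Its stroke #ff00ff means score at S686, F2028. After flipping Y the toolpath is (195.012,37.866) → (89.092,18.747) → (133.077,58.681) → (195.012,37.866), returning to the start.

Shape 4 is a open polyline drawn with `<polyline>`. Its stroke #ff00ff means score at S686, F2028. After flipping Y the toolpath is (75.287,21.261) → (56.773,53.698) → (119.405,8.136) → (170.307,18.749).

; LightBurn 1.4.05
; GRBL device profile, absolute coords
G21
G90
G0 X29.531 Y15.381
M3 S686
G01 X34.564 Y7.422 F2028
G01 X61.328 Y10.197
G01 X88.772 Y14.906
G01 X95.845 Y12.747
M5
G0 X87.475 Y39.582
M3 S686
G01 X111.342 Y39.582 F2028
G01 X111.342 Y31.745
G01 X87.475 Y31.745
G01 X87.475 Y39.582
M5
G0 X195.012 Y37.866
M3 S686
G01 X89.092 Y18.747 F2028
G01 X133.077 Y58.681
G01 X195.012 Y37.866
M5
G0 X75.287 Y21.261
M3 S686
G01 X56.773 Y53.698 F2028
G01 X119.405 Y8.136
G01 X170.307 Y18.749
M5
G0 X0.000 Y0.000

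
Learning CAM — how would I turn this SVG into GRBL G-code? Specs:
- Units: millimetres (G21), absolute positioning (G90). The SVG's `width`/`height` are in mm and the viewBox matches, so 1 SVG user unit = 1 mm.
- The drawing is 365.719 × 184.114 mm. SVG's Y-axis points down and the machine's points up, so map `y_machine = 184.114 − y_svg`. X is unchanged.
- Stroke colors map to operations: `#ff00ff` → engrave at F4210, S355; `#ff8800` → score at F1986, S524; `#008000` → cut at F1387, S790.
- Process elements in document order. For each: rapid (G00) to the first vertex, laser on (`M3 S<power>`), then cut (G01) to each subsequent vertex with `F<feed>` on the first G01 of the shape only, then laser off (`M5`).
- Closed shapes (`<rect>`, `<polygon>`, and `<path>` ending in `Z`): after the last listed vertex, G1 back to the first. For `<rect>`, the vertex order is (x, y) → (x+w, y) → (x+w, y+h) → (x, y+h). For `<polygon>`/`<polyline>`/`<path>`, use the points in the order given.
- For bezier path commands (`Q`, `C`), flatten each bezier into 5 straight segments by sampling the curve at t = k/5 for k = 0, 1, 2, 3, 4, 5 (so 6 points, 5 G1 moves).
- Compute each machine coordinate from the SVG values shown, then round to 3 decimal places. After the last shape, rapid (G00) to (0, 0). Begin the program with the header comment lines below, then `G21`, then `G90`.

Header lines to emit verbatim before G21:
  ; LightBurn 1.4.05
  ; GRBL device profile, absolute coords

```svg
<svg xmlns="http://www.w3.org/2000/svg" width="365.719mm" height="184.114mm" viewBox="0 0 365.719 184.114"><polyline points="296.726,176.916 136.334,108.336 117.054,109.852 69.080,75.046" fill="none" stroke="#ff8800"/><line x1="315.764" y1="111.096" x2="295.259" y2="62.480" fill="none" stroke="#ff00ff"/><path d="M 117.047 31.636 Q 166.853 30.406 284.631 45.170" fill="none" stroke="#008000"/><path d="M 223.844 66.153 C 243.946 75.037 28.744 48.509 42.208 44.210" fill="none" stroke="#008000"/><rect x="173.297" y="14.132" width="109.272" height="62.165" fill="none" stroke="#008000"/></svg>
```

; LightBurn 1.4.05
; GRBL device profile, absolute coords
G21
G90
G00 X296.726 Y7.198
M3 S524
G01 X136.334 Y75.778 F1986
G01 X117.054 Y74.262
G01 X69.080 Y109.068
M5
G00 X315.764 Y73.018
M3 S355
G01 X295.259 Y121.634 F4210
M5
G00 X117.047 Y152.478
M3 S790
G01 X139.688 Y152.330 F1387
G01 X167.767 Y150.903
G01 X201.284 Y148.196
G01 X240.239 Y144.210
G01 X284.631 Y138.944
M5
G00 X223.844 Y117.961
M3 S790
G01 X211.380 Y116.419 F1387
G01 X164.715 Y120.609
G01 X106.117 Y127.764
G01 X57.858 Y135.118
G01 X42.208 Y139.904
M5
G00 X173.297 Y169.982
M3 S790
G01 X282.569 Y169.982 F1387
G01 X282.569 Y107.817
G01 X173.297 Y107.817
G01 X173.297 Y169.982
M5
G00 X0.000 Y0.000

Since the viewBox matches the mm dimensions, user units are millimetres directly. The only transform is the Y-flip y_m = 184.114 − y_svg.

Shape 1 is a open polyline drawn with `<polyline>`. Its stroke #ff8800 means score at S524, F1986. After flipping Y the toolpath is (296.726,7.198) → (136.334,75.778) → (117.054,74.262) → (69.080,109.068).

Shape 2 is a line segment drawn with `<line>`. Its stroke #ff00ff means engrave at S355, F4210. After flipping Y the toolpath is (315.764,73.018) → (295.259,121.634).

Shape 3 is a quadratic bezier drawn with `<path>`. Its stroke #008000 means cut at S790, F1387. After flipping Y the toolpath is (117.047,152.478) → (139.688,152.330) → (167.767,150.903) → (201.284,148.196) → (240.239,144.210) → (284.631,138.944).

Shape 4 is a cubic bezier drawn with `<path>`. Its stroke #008000 means cut at S790, F1387. After flipping Y the toolpath is (223.844,117.961) → (211.380,116.419) → (164.715,120.609) → (106.117,127.764) → (57.858,135.118) → (42.208,139.904).

Shape 5 is a rectangle drawn with `<rect>`. Its stroke #008000 means cut at S790, F1387. After flipping Y the toolpath is (173.297,169.982) → (282.569,169.982) → (282.569,107.817) → (173.297,107.817) → (173.297,169.982), returning to the start.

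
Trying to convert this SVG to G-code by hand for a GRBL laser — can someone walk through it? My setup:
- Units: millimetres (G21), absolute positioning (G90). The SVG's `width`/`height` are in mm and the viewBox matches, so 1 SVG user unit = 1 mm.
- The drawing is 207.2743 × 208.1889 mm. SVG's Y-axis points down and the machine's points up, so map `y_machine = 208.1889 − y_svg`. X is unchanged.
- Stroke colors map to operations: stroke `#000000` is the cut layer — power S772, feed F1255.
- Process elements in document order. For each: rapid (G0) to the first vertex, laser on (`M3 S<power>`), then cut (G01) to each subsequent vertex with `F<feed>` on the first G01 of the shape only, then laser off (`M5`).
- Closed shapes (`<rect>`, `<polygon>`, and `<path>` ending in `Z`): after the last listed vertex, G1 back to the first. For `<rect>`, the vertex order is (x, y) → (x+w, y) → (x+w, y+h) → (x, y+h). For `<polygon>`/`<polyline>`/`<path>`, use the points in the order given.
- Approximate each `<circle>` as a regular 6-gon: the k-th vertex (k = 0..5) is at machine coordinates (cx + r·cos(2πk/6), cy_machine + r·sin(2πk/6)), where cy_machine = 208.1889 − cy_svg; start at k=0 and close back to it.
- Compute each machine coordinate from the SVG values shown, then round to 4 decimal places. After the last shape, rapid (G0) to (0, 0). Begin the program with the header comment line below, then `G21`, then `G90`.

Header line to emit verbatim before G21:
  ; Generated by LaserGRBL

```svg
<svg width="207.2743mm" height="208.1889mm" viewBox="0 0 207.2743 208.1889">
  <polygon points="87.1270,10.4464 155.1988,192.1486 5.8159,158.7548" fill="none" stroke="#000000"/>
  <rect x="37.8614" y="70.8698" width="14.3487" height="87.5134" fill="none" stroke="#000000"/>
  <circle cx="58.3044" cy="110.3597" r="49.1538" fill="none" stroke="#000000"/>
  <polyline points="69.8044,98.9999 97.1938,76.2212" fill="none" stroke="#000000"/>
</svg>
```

; Generated by LaserGRBL
G21
G90
G0 X87.1270 Y197.7425
M3 S772
G01 X155.1988 Y16.0403 F1255
G01 X5.8159 Y49.4341
G01 X87.1270 Y197.7425
M5
G0 X37.8614 Y137.3191
M3 S772
G01 X52.2101 Y137.3191 F1255
G01 X52.2101 Y49.8057
G01 X37.8614 Y49.8057
G01 X37.8614 Y137.3191
M5
G0 X107.4582 Y97.8292
M3 S772
G01 X82.8813 Y140.3976 F1255
G01 X33.7275 Y140.3976
G01 X9.1506 Y97.8292
G01 X33.7275 Y55.2608
G01 X82.8813 Y55.2608
G01 X107.4582 Y97.8292
M5
G0 X69.8044 Y109.1890
M3 S772
G01 X97.1938 Y131.9677 F1255
M5
G0 X0.0000 Y0.0000

viewBox `0 0 207.2743 208.1889` with mm width/height → 1 unit = 1 mm. Flip: y_m = 208.1889 − y_svg.

**Shape 1** — `<polygon>` closed polygon, stroke `#000000` → cut (S772, F1255). Machine vertices: (87.1270,197.7425) → (155.1988,16.0403) → (5.8159,49.4341) → (87.1270,197.7425). Closed: final G1 returns to the first vertex.

**Shape 2** — `<rect>` rectangle, stroke `#000000` → cut (S772, F1255). Machine vertices: (37.8614,137.3191) → (52.2101,137.3191) → (52.2101,49.8057) → (37.8614,49.8057) → (37.8614,137.3191). Closed: final G1 returns to the first vertex.

**Shape 3** — `<circle>` circle, stroke `#000000` → cut (S772, F1255). Machine vertices: (107.4582,97.8292) → (82.8813,140.3976) → (33.7275,140.3976) → (9.1506,97.8292) → (33.7275,55.2608) → (82.8813,55.2608) → (107.4582,97.8292). Closed: final G1 returns to the first vertex.

**Shape 4** — `<polyline>` line segment, stroke `#000000` → cut (S772, F1255). Machine vertices: (69.8044,109.1890) → (97.1938,131.9677). Open path.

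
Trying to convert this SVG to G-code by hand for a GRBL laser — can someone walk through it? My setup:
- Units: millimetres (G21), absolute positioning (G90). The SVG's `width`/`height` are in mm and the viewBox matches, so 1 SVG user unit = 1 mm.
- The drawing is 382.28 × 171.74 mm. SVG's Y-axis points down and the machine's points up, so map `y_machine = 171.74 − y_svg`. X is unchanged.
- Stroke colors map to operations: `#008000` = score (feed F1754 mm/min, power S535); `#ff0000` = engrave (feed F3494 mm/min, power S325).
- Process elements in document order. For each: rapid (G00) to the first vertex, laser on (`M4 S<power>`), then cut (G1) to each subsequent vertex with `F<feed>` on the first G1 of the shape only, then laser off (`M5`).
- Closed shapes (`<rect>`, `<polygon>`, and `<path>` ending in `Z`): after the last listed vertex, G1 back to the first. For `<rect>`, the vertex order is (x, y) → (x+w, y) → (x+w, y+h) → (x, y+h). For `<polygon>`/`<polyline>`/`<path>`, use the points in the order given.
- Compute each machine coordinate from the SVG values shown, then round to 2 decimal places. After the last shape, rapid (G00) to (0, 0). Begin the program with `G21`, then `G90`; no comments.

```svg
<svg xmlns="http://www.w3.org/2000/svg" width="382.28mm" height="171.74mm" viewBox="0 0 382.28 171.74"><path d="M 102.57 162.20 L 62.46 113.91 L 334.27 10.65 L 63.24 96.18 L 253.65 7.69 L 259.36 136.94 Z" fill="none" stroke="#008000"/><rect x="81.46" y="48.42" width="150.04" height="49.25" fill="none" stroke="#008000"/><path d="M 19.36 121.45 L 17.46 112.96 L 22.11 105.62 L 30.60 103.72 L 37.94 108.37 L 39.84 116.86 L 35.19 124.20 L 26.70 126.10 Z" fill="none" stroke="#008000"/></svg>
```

G21
G90
G00 X102.57 Y9.54
M4 S535
G1 X62.46 Y57.83 F1754
G1 X334.27 Y161.09
G1 X63.24 Y75.56
G1 X253.65 Y164.05
G1 X259.36 Y34.80
G1 X102.57 Y9.54
M5
G00 X81.46 Y123.32
M4 S535
G1 X231.50 Y123.32 F1754
G1 X231.50 Y74.07
G1 X81.46 Y74.07
G1 X81.46 Y123.32
M5
G00 X19.36 Y50.29
M4 S535
G1 X17.46 Y58.78 F1754
G1 X22.11 Y66.12
G1 X30.60 Y68.02
G1 X37.94 Y63.37
G1 X39.84 Y54.88
G1 X35.19 Y47.54
G1 X26.70 Y45.64
G1 X19.36 Y50.29
M5
G00 X0.00 Y0.00

Since the viewBox matches the mm dimensions, user units are millimetres directly. The only transform is the Y-flip y_m = 171.74 − y_svg.

Shape 1 is a closed polygon drawn with `<path>`. Its stroke #008000 means score at S535, F1754. After flipping Y the toolpath is (102.57,9.54) → (62.46,57.83) → (334.27,161.09) → (63.24,75.56) → (253.65,164.05) → (259.36,34.80) → (102.57,9.54), returning to the start.

Shape 2 is a rectangle drawn with `<rect>`. Its stroke #008000 means score at S535, F1754. After flipping Y the toolpath is (81.46,123.32) → (231.50,123.32) → (231.50,74.07) → (81.46,74.07) → (81.46,123.32), returning to the start.

Shape 3 is a regular polygon drawn with `<path>`. Its stroke #008000 means score at S535, F1754. After flipping Y the toolpath is (19.36,50.29) → (17.46,58.78) → (22.11,66.12) → (30.60,68.02) → (37.94,63.37) → (39.84,54.88) → (35.19,47.54) → (26.70,45.64) → (19.36,50.29), returning to the start.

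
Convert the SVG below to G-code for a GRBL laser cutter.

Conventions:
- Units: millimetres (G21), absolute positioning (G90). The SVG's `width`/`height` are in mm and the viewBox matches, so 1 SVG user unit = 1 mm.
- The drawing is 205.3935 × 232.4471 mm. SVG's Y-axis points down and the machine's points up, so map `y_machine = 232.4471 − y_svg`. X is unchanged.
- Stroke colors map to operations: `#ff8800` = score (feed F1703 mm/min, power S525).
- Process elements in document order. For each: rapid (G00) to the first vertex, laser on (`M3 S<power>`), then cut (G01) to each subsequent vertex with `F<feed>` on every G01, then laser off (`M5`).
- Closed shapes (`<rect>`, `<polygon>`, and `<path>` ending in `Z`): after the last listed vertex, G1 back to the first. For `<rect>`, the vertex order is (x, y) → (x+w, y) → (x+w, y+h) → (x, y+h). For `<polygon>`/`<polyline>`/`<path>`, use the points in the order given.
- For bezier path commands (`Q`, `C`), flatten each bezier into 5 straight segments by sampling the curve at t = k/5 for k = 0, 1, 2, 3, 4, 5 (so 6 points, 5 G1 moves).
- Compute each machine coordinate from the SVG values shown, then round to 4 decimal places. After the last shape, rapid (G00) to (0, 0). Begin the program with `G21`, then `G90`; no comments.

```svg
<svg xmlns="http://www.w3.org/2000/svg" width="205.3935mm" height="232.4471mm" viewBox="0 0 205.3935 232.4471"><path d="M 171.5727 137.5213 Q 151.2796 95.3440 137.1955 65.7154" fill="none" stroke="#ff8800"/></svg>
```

viewBox `0 0 205.3935 232.4471` with mm width/height → 1 unit = 1 mm. Flip: y_m = 232.4471 − y_svg.

**Shape 1** — `<path>` quadratic bezier, stroke `#ff8800` → score (S525, F1703). Control points (SVG): P0=(171.5727,137.5213), P1=(151.2796,95.3440), P2=(137.1955,65.7154); sampled at t=k/5. Machine vertices: (171.5727,94.9258) → (163.7038,111.2948) → (156.3317,126.6598) → (149.4562,141.0210) → (143.0775,154.3783) → (137.1955,166.7317). Open path.

G21
G90
G00 X171.5727 Y94.9258
M3 S525
G01 X163.7038 Y111.2948 F1703
G01 X156.3317 Y126.6598 F1703
G01 X149.4562 Y141.0210 F1703
G01 X143.0775 Y154.3783 F1703
G01 X137.1955 Y166.7317 F1703
M5
G00 X0.0000 Y0.0000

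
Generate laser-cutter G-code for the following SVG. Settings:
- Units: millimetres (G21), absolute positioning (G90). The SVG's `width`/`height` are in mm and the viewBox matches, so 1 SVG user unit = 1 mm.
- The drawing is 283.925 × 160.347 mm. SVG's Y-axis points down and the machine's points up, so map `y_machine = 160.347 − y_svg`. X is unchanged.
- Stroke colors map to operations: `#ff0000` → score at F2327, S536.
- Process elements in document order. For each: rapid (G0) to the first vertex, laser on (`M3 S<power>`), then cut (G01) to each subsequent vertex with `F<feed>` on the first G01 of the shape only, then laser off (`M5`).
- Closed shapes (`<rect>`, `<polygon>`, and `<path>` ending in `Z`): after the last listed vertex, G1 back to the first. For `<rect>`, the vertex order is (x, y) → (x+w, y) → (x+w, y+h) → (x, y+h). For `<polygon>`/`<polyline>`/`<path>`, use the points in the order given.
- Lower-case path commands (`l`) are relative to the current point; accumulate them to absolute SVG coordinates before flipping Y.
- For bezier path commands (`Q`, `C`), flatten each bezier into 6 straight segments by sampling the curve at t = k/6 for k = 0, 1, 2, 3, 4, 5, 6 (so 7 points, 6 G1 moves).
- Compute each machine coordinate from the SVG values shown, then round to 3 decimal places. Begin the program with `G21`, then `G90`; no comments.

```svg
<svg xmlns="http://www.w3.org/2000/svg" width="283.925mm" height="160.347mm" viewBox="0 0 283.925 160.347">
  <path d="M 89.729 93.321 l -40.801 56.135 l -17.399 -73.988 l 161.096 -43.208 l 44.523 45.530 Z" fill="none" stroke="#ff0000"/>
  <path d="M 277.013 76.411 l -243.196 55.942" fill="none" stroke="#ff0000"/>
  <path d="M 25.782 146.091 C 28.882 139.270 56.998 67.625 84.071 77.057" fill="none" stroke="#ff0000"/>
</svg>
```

G21
G90
G0 X89.729 Y67.026
M3 S536
G01 X48.928 Y10.891 F2327
G01 X31.529 Y84.879
G01 X192.625 Y128.087
G01 X237.148 Y82.557
G01 X89.729 Y67.026
M5
G0 X277.013 Y83.936
M3 S536
G01 X33.817 Y27.994 F2327
M5
G0 X25.782 Y14.256
M3 S536
G01 X29.296 Y22.393 F2327
G01 X36.256 Y37.281
G01 X45.937 Y54.868
G01 X57.615 Y71.100
G01 X70.568 Y81.925
G01 X84.071 Y83.290
M5

viewBox `0 0 283.925 160.347` with mm width/height → 1 unit = 1 mm. Flip: y_m = 160.347 − y_svg.

**Shape 1** — `<path>` closed polygon, stroke `#ff0000` → score (S536, F2327). Machine vertices: (89.729,67.026) → (48.928,10.891) → (31.529,84.879) → (192.625,128.087) → (237.148,82.557) → (89.729,67.026). Closed: final G1 returns to the first vertex.

**Shape 2** — `<path>` line segment, stroke `#ff0000` → score (S536, F2327). Machine vertices: (277.013,83.936) → (33.817,27.994). Open path.

**Shape 3** — `<path>` cubic bezier, stroke `#ff0000` → score (S536, F2327). Control points (SVG): P0=(25.782,146.091), P1=(28.882,139.270), P2=(56.998,67.625), P3=(84.071,77.057); sampled at t=k/6. Machine vertices: (25.782,14.256) → (29.296,22.393) → (36.256,37.281) → (45.937,54.868) → (57.615,71.100) → (70.568,81.925) → (84.071,83.290). Open path.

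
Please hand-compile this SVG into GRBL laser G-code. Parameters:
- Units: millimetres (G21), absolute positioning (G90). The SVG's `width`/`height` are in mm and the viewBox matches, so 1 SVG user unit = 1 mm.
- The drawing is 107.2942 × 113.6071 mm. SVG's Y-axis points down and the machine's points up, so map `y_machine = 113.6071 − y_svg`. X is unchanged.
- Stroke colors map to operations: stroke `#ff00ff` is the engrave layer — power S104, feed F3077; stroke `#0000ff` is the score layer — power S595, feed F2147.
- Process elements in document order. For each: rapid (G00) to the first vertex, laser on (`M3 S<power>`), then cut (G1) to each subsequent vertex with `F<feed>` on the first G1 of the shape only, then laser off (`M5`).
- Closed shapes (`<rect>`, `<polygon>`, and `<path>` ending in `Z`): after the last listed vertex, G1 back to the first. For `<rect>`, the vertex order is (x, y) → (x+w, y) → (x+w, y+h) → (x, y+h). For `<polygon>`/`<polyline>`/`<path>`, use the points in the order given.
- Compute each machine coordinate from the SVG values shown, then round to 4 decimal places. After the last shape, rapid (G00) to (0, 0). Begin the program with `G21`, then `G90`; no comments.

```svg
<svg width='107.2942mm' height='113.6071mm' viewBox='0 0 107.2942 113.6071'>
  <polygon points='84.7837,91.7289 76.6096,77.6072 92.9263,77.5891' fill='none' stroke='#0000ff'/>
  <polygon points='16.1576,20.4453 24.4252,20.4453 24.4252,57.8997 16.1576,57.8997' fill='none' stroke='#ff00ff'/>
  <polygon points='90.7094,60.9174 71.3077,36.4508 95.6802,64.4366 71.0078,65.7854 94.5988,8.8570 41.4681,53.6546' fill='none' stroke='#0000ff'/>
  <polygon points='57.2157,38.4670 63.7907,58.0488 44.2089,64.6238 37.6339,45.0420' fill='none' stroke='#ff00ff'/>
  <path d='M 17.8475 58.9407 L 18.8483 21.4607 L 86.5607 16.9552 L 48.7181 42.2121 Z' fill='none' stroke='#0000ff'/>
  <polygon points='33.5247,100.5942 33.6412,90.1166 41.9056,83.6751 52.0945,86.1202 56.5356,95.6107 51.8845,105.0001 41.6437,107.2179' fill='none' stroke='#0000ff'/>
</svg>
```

Since the viewBox matches the mm dimensions, user units are millimetres directly. The only transform is the Y-flip y_m = 113.6071 − y_svg.

Shape 1 is a regular polygon drawn with `<polygon>`. Its stroke #0000ff means score at S595, F2147. After flipping Y the toolpath is (84.7837,21.8782) → (76.6096,35.9999) → (92.9263,36.0180) → (84.7837,21.8782), returning to the start.

Shape 2 is a rectangle drawn with `<polygon>`. Its stroke #ff00ff means engrave at S104, F3077. After flipping Y the toolpath is (16.1576,93.1618) → (24.4252,93.1618) → (24.4252,55.7074) → (16.1576,55.7074) → (16.1576,93.1618), returning to the start.

Shape 3 is a closed polygon drawn with `<polygon>`. Its stroke #0000ff means score at S595, F2147. After flipping Y the toolpath is (90.7094,52.6897) → (71.3077,77.1563) → (95.6802,49.1705) → (71.0078,47.8217) → (94.5988,104.7501) → (41.4681,59.9525) → (90.7094,52.6897), returning to the start.

Shape 4 is a regular polygon drawn with `<polygon>`. Its stroke #ff00ff means engrave at S104, F3077. After flipping Y the toolpath is (57.2157,75.1401) → (63.7907,55.5583) → (44.2089,48.9833) → (37.6339,68.5651) → (57.2157,75.1401), returning to the start.

Shape 5 is a closed polygon drawn with `<path>`. Its stroke #0000ff means score at S595, F2147. After flipping Y the toolpath is (17.8475,54.6664) → (18.8483,92.1464) → (86.5607,96.6519) → (48.7181,71.3950) → (17.8475,54.6664), returning to the start.

Shape 6 is a regular polygon drawn with `<polygon>`. Its stroke #0000ff means score at S595, F2147. After flipping Y the toolpath is (33.5247,13.0129) → (33.6412,23.4905) → (41.9056,29.9320) → (52.0945,27.4869) → (56.5356,17.9964) → (51.8845,8.6070) → (41.6437,6.3892) → (33.5247,13.0129), returning to the start.

G21
G90
G00 X84.7837 Y21.8782
M3 S595
G1 X76.6096 Y35.9999 F2147
G1 X92.9263 Y36.0180
G1 X84.7837 Y21.8782
M5
G00 X16.1576 Y93.1618
M3 S104
G1 X24.4252 Y93.1618 F3077
G1 X24.4252 Y55.7074
G1 X16.1576 Y55.7074
G1 X16.1576 Y93.1618
M5
G00 X90.7094 Y52.6897
M3 S595
G1 X71.3077 Y77.1563 F2147
G1 X95.6802 Y49.1705
G1 X71.0078 Y47.8217
G1 X94.5988 Y104.7501
G1 X41.4681 Y59.9525
G1 X90.7094 Y52.6897
M5
G00 X57.2157 Y75.1401
M3 S104
G1 X63.7907 Y55.5583 F3077
G1 X44.2089 Y48.9833
G1 X37.6339 Y68.5651
G1 X57.2157 Y75.1401
M5
G00 X17.8475 Y54.6664
M3 S595
G1 X18.8483 Y92.1464 F2147
G1 X86.5607 Y96.6519
G1 X48.7181 Y71.3950
G1 X17.8475 Y54.6664
M5
G00 X33.5247 Y13.0129
M3 S595
G1 X33.6412 Y23.4905 F2147
G1 X41.9056 Y29.9320
G1 X52.0945 Y27.4869
G1 X56.5356 Y17.9964
G1 X51.8845 Y8.6070
G1 X41.6437 Y6.3892
G1 X33.5247 Y13.0129
M5
G00 X0.0000 Y0.0000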